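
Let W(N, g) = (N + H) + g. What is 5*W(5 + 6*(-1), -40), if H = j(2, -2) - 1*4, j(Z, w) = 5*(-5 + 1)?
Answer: -325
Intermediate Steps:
j(Z, w) = -20 (j(Z, w) = 5*(-4) = -20)
H = -24 (H = -20 - 1*4 = -20 - 4 = -24)
W(N, g) = -24 + N + g (W(N, g) = (N - 24) + g = (-24 + N) + g = -24 + N + g)
5*W(5 + 6*(-1), -40) = 5*(-24 + (5 + 6*(-1)) - 40) = 5*(-24 + (5 - 6) - 40) = 5*(-24 - 1 - 40) = 5*(-65) = -325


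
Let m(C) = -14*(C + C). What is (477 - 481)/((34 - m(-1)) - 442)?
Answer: 1/109 ≈ 0.0091743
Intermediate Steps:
m(C) = -28*C
(477 - 481)/((34 - m(-1)) - 442) = (477 - 481)/((34 - (-28)*(-1)) - 442) = -4/((34 - 1*28) - 442) = -4/((34 - 28) - 442) = -4/(6 - 442) = -4/(-436) = -4*(-1/436) = 1/109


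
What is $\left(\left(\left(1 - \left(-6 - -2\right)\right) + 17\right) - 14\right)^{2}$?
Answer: $64$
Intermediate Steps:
$\left(\left(\left(1 - \left(-6 - -2\right)\right) + 17\right) - 14\right)^{2} = \left(\left(\left(1 - \left(-6 + 2\right)\right) + 17\right) - 14\right)^{2} = \left(\left(\left(1 - -4\right) + 17\right) - 14\right)^{2} = \left(\left(\left(1 + 4\right) + 17\right) - 14\right)^{2} = \left(\left(5 + 17\right) - 14\right)^{2} = \left(22 - 14\right)^{2} = 8^{2} = 64$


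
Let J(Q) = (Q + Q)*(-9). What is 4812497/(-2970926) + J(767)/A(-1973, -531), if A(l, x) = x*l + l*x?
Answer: -9533678619/5861636998 ≈ -1.6265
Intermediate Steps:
J(Q) = -18*Q (J(Q) = (2*Q)*(-9) = -18*Q)
A(l, x) = 2*l*x (A(l, x) = l*x + l*x = 2*l*x)
4812497/(-2970926) + J(767)/A(-1973, -531) = 4812497/(-2970926) + (-18*767)/((2*(-1973)*(-531))) = 4812497*(-1/2970926) - 13806/2095326 = -4812497/2970926 - 13806*1/2095326 = -4812497/2970926 - 13/1973 = -9533678619/5861636998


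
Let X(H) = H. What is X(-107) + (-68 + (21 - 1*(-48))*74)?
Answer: 4931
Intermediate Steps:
X(-107) + (-68 + (21 - 1*(-48))*74) = -107 + (-68 + (21 - 1*(-48))*74) = -107 + (-68 + (21 + 48)*74) = -107 + (-68 + 69*74) = -107 + (-68 + 5106) = -107 + 5038 = 4931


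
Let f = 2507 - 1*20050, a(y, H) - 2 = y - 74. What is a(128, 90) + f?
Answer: -17487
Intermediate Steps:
a(y, H) = -72 + y (a(y, H) = 2 + (y - 74) = 2 + (-74 + y) = -72 + y)
f = -17543 (f = 2507 - 20050 = -17543)
a(128, 90) + f = (-72 + 128) - 17543 = 56 - 17543 = -17487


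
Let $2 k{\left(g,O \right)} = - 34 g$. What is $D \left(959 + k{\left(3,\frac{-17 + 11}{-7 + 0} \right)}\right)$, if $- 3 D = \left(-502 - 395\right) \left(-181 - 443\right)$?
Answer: $-169411008$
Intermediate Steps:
$k{\left(g,O \right)} = - 17 g$ ($k{\left(g,O \right)} = \frac{\left(-34\right) g}{2} = - 17 g$)
$D = -186576$ ($D = - \frac{\left(-502 - 395\right) \left(-181 - 443\right)}{3} = - \frac{\left(-897\right) \left(-624\right)}{3} = \left(- \frac{1}{3}\right) 559728 = -186576$)
$D \left(959 + k{\left(3,\frac{-17 + 11}{-7 + 0} \right)}\right) = - 186576 \left(959 - 51\right) = \left(-186576\right) 908 = -169411008$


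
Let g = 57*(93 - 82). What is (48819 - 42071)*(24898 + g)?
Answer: 172242700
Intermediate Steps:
g = 627 (g = 57*11 = 627)
(48819 - 42071)*(24898 + g) = (48819 - 42071)*(24898 + 627) = 6748*25525 = 172242700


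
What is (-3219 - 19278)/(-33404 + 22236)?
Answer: 22497/11168 ≈ 2.0144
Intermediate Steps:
(-3219 - 19278)/(-33404 + 22236) = -22497/(-11168) = -22497*(-1/11168) = 22497/11168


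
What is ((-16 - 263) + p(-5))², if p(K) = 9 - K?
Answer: 70225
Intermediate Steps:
((-16 - 263) + p(-5))² = ((-16 - 263) + (9 - 1*(-5)))² = (-279 + (9 + 5))² = (-279 + 14)² = (-265)² = 70225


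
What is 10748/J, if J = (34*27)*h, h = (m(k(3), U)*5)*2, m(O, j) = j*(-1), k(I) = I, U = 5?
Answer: -2687/11475 ≈ -0.23416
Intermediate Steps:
m(O, j) = -j
h = -50 (h = (-1*5*5)*2 = -5*5*2 = -25*2 = -50)
J = -45900 (J = (34*27)*(-50) = 918*(-50) = -45900)
10748/J = 10748/(-45900) = 10748*(-1/45900) = -2687/11475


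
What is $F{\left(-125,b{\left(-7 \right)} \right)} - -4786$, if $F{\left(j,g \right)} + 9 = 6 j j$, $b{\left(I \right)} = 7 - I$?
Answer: $98527$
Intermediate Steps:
$F{\left(j,g \right)} = -9 + 6 j^{2}$ ($F{\left(j,g \right)} = -9 + 6 j j = -9 + 6 j^{2}$)
$F{\left(-125,b{\left(-7 \right)} \right)} - -4786 = \left(-9 + 6 \left(-125\right)^{2}\right) - -4786 = \left(-9 + 6 \cdot 15625\right) + 4786 = \left(-9 + 93750\right) + 4786 = 93741 + 4786 = 98527$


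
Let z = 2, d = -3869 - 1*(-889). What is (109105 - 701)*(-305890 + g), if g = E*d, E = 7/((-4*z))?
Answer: -32877036130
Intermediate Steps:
d = -2980 (d = -3869 + 889 = -2980)
E = -7/8 (E = 7/((-4*2)) = 7/(-8) = 7*(-1/8) = -7/8 ≈ -0.87500)
g = 5215/2 (g = -7/8*(-2980) = 5215/2 ≈ 2607.5)
(109105 - 701)*(-305890 + g) = (109105 - 701)*(-305890 + 5215/2) = 108404*(-606565/2) = -32877036130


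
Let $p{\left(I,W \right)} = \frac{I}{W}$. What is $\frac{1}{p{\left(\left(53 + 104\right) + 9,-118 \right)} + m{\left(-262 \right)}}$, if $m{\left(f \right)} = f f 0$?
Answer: $- \frac{59}{83} \approx -0.71084$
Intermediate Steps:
$m{\left(f \right)} = 0$ ($m{\left(f \right)} = f^{2} \cdot 0 = 0$)
$\frac{1}{p{\left(\left(53 + 104\right) + 9,-118 \right)} + m{\left(-262 \right)}} = \frac{1}{\frac{\left(53 + 104\right) + 9}{-118} + 0} = \frac{1}{\left(157 + 9\right) \left(- \frac{1}{118}\right) + 0} = \frac{1}{166 \left(- \frac{1}{118}\right) + 0} = \frac{1}{- \frac{83}{59} + 0} = \frac{1}{- \frac{83}{59}} = - \frac{59}{83}$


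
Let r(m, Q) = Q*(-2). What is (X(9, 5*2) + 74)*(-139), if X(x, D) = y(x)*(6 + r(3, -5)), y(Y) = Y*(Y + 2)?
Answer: -230462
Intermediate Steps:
y(Y) = Y*(2 + Y)
r(m, Q) = -2*Q
X(x, D) = 16*x*(2 + x) (X(x, D) = (x*(2 + x))*(6 - 2*(-5)) = (x*(2 + x))*(6 + 10) = (x*(2 + x))*16 = 16*x*(2 + x))
(X(9, 5*2) + 74)*(-139) = (16*9*(2 + 9) + 74)*(-139) = (16*9*11 + 74)*(-139) = (1584 + 74)*(-139) = 1658*(-139) = -230462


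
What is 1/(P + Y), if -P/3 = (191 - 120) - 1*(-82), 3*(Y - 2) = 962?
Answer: -3/409 ≈ -0.0073350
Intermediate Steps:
Y = 968/3 (Y = 2 + (1/3)*962 = 2 + 962/3 = 968/3 ≈ 322.67)
P = -459 (P = -3*((191 - 120) - 1*(-82)) = -3*(71 + 82) = -3*153 = -459)
1/(P + Y) = 1/(-459 + 968/3) = 1/(-409/3) = -3/409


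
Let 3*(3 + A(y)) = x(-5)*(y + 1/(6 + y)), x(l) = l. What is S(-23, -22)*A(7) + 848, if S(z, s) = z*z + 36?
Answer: -292933/39 ≈ -7511.1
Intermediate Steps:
S(z, s) = 36 + z² (S(z, s) = z² + 36 = 36 + z²)
A(y) = -3 - 5*y/3 - 5/(3*(6 + y)) (A(y) = -3 + (-5*(y + 1/(6 + y)))/3 = -3 + (-5*y - 5/(6 + y))/3 = -3 + (-5*y/3 - 5/(3*(6 + y))) = -3 - 5*y/3 - 5/(3*(6 + y)))
S(-23, -22)*A(7) + 848 = (36 + (-23)²)*((-59 - 39*7 - 5*7²)/(3*(6 + 7))) + 848 = (36 + 529)*((⅓)*(-59 - 273 - 5*49)/13) + 848 = 565*((⅓)*(1/13)*(-59 - 273 - 245)) + 848 = 565*((⅓)*(1/13)*(-577)) + 848 = 565*(-577/39) + 848 = -326005/39 + 848 = -292933/39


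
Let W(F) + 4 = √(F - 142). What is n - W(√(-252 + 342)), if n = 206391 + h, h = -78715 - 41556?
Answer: 86124 - √(-142 + 3*√10) ≈ 86124.0 - 11.511*I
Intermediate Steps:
h = -120271
W(F) = -4 + √(-142 + F) (W(F) = -4 + √(F - 142) = -4 + √(-142 + F))
n = 86120 (n = 206391 - 120271 = 86120)
n - W(√(-252 + 342)) = 86120 - (-4 + √(-142 + √(-252 + 342))) = 86120 - (-4 + √(-142 + √90)) = 86120 - (-4 + √(-142 + 3*√10)) = 86120 + (4 - √(-142 + 3*√10)) = 86124 - √(-142 + 3*√10)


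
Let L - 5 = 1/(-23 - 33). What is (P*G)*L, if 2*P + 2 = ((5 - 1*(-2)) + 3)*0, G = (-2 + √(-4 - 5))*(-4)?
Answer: -279/7 + 837*I/14 ≈ -39.857 + 59.786*I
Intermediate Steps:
G = 8 - 12*I (G = (-2 + √(-9))*(-4) = (-2 + 3*I)*(-4) = 8 - 12*I ≈ 8.0 - 12.0*I)
P = -1 (P = -1 + (((5 - 1*(-2)) + 3)*0)/2 = -1 + (((5 + 2) + 3)*0)/2 = -1 + ((7 + 3)*0)/2 = -1 + (10*0)/2 = -1 + (½)*0 = -1 + 0 = -1)
L = 279/56 (L = 5 + 1/(-23 - 33) = 5 + 1/(-56) = 5 - 1/56 = 279/56 ≈ 4.9821)
(P*G)*L = -(8 - 12*I)*(279/56) = (-8 + 12*I)*(279/56) = -279/7 + 837*I/14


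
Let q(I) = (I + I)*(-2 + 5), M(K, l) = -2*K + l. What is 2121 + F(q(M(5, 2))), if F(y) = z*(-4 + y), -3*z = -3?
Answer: 2069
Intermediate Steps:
z = 1 (z = -⅓*(-3) = 1)
M(K, l) = l - 2*K
q(I) = 6*I (q(I) = (2*I)*3 = 6*I)
F(y) = -4 + y (F(y) = 1*(-4 + y) = -4 + y)
2121 + F(q(M(5, 2))) = 2121 + (-4 + 6*(2 - 2*5)) = 2121 + (-4 + 6*(2 - 10)) = 2121 + (-4 + 6*(-8)) = 2121 + (-4 - 48) = 2121 - 52 = 2069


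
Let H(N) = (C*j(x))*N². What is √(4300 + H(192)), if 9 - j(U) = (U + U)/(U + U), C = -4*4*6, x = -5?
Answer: 2*I*√7076813 ≈ 5320.5*I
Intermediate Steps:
C = -96 (C = -16*6 = -96)
j(U) = 8 (j(U) = 9 - (U + U)/(U + U) = 9 - 2*U/(2*U) = 9 - 2*U*1/(2*U) = 9 - 1*1 = 9 - 1 = 8)
H(N) = -768*N² (H(N) = (-96*8)*N² = -768*N²)
√(4300 + H(192)) = √(4300 - 768*192²) = √(4300 - 768*36864) = √(4300 - 28311552) = √(-28307252) = 2*I*√7076813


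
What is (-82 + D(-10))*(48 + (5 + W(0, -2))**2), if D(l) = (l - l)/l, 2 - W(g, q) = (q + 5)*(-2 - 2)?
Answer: -33538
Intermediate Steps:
W(g, q) = 22 + 4*q (W(g, q) = 2 - (q + 5)*(-2 - 2) = 2 - (5 + q)*(-4) = 2 - (-20 - 4*q) = 2 + (20 + 4*q) = 22 + 4*q)
D(l) = 0 (D(l) = 0/l = 0)
(-82 + D(-10))*(48 + (5 + W(0, -2))**2) = (-82 + 0)*(48 + (5 + (22 + 4*(-2)))**2) = -82*(48 + (5 + (22 - 8))**2) = -82*(48 + (5 + 14)**2) = -82*(48 + 19**2) = -82*(48 + 361) = -82*409 = -33538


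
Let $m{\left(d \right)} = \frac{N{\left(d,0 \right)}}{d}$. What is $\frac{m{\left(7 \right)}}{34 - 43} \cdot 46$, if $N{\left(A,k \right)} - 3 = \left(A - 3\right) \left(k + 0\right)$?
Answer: $- \frac{46}{21} \approx -2.1905$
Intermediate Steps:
$N{\left(A,k \right)} = 3 + k \left(-3 + A\right)$ ($N{\left(A,k \right)} = 3 + \left(A - 3\right) \left(k + 0\right) = 3 + \left(-3 + A\right) k = 3 + k \left(-3 + A\right)$)
$m{\left(d \right)} = \frac{3}{d}$ ($m{\left(d \right)} = \frac{3 - 0 + d 0}{d} = \frac{3 + 0 + 0}{d} = \frac{3}{d}$)
$\frac{m{\left(7 \right)}}{34 - 43} \cdot 46 = \frac{3 \cdot \frac{1}{7}}{34 - 43} \cdot 46 = \frac{3 \cdot \frac{1}{7}}{-9} \cdot 46 = \left(- \frac{1}{9}\right) \frac{3}{7} \cdot 46 = \left(- \frac{1}{21}\right) 46 = - \frac{46}{21}$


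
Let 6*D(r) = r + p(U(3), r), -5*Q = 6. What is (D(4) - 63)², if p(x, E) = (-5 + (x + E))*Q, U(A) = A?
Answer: 885481/225 ≈ 3935.5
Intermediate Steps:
Q = -6/5 (Q = -⅕*6 = -6/5 ≈ -1.2000)
p(x, E) = 6 - 6*E/5 - 6*x/5 (p(x, E) = (-5 + (x + E))*(-6/5) = (-5 + (E + x))*(-6/5) = (-5 + E + x)*(-6/5) = 6 - 6*E/5 - 6*x/5)
D(r) = ⅖ - r/30 (D(r) = (r + (6 - 6*r/5 - 6/5*3))/6 = (r + (6 - 6*r/5 - 18/5))/6 = (r + (12/5 - 6*r/5))/6 = (12/5 - r/5)/6 = ⅖ - r/30)
(D(4) - 63)² = ((⅖ - 1/30*4) - 63)² = ((⅖ - 2/15) - 63)² = (4/15 - 63)² = (-941/15)² = 885481/225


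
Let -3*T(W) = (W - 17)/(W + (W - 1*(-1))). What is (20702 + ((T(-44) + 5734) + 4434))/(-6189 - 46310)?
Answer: -8057009/13702239 ≈ -0.58801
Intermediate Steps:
T(W) = -(-17 + W)/(3*(1 + 2*W)) (T(W) = -(W - 17)/(3*(W + (W - 1*(-1)))) = -(-17 + W)/(3*(W + (W + 1))) = -(-17 + W)/(3*(W + (1 + W))) = -(-17 + W)/(3*(1 + 2*W)))
(20702 + ((T(-44) + 5734) + 4434))/(-6189 - 46310) = (20702 + (((17 - 1*(-44))/(3*(1 + 2*(-44))) + 5734) + 4434))/(-6189 - 46310) = (20702 + (((17 + 44)/(3*(1 - 88)) + 5734) + 4434))/(-52499) = (20702 + (((⅓)*61/(-87) + 5734) + 4434))*(-1/52499) = (20702 + (((⅓)*(-1/87)*61 + 5734) + 4434))*(-1/52499) = (20702 + ((-61/261 + 5734) + 4434))*(-1/52499) = (20702 + (1496513/261 + 4434))*(-1/52499) = (20702 + 2653787/261)*(-1/52499) = (8057009/261)*(-1/52499) = -8057009/13702239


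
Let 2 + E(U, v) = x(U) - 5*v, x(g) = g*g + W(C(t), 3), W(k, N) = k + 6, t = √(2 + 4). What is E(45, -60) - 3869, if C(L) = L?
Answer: -1540 + √6 ≈ -1537.6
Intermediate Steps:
t = √6 ≈ 2.4495
W(k, N) = 6 + k
x(g) = 6 + √6 + g² (x(g) = g*g + (6 + √6) = g² + (6 + √6) = 6 + √6 + g²)
E(U, v) = 4 + √6 + U² - 5*v (E(U, v) = -2 + ((6 + √6 + U²) - 5*v) = -2 + (6 + √6 + U² - 5*v) = 4 + √6 + U² - 5*v)
E(45, -60) - 3869 = (4 + √6 + 45² - 5*(-60)) - 3869 = (4 + √6 + 2025 + 300) - 3869 = (2329 + √6) - 3869 = -1540 + √6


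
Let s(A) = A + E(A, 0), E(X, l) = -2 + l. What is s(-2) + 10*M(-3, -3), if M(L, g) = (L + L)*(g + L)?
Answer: 356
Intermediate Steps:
M(L, g) = 2*L*(L + g) (M(L, g) = (2*L)*(L + g) = 2*L*(L + g))
s(A) = -2 + A (s(A) = A + (-2 + 0) = A - 2 = -2 + A)
s(-2) + 10*M(-3, -3) = (-2 - 2) + 10*(2*(-3)*(-3 - 3)) = -4 + 10*(2*(-3)*(-6)) = -4 + 10*36 = -4 + 360 = 356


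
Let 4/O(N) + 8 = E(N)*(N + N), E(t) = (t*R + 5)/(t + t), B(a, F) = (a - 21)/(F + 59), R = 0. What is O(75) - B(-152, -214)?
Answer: -1139/465 ≈ -2.4495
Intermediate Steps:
B(a, F) = (-21 + a)/(59 + F)
E(t) = 5/(2*t) (E(t) = (t*0 + 5)/(t + t) = (0 + 5)/((2*t)) = 5*(1/(2*t)) = 5/(2*t))
O(N) = -4/3 (O(N) = 4/(-8 + (5/(2*N))*(N + N)) = 4/(-8 + (5/(2*N))*(2*N)) = 4/(-8 + 5) = 4/(-3) = 4*(-⅓) = -4/3)
O(75) - B(-152, -214) = -4/3 - (-21 - 152)/(59 - 214) = -4/3 - (-173)/(-155) = -4/3 - (-1)*(-173)/155 = -4/3 - 1*173/155 = -4/3 - 173/155 = -1139/465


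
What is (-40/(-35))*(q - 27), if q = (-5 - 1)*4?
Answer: -408/7 ≈ -58.286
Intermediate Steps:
q = -24 (q = -6*4 = -24)
(-40/(-35))*(q - 27) = (-40/(-35))*(-24 - 27) = -40*(-1/35)*(-51) = (8/7)*(-51) = -408/7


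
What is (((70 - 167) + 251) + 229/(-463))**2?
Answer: 5051371329/214369 ≈ 23564.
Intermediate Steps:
(((70 - 167) + 251) + 229/(-463))**2 = ((-97 + 251) + 229*(-1/463))**2 = (154 - 229/463)**2 = (71073/463)**2 = 5051371329/214369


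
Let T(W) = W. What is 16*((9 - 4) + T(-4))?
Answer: 16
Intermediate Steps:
16*((9 - 4) + T(-4)) = 16*((9 - 4) - 4) = 16*(5 - 4) = 16*1 = 16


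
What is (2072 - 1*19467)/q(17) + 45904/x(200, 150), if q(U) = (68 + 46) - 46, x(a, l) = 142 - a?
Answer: -2065191/1972 ≈ -1047.3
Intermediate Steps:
q(U) = 68 (q(U) = 114 - 46 = 68)
(2072 - 1*19467)/q(17) + 45904/x(200, 150) = (2072 - 1*19467)/68 + 45904/(142 - 1*200) = (2072 - 19467)*(1/68) + 45904/(142 - 200) = -17395*1/68 + 45904/(-58) = -17395/68 + 45904*(-1/58) = -17395/68 - 22952/29 = -2065191/1972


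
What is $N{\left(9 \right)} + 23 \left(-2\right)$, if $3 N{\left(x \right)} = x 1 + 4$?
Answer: $- \frac{125}{3} \approx -41.667$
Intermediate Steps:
$N{\left(x \right)} = \frac{4}{3} + \frac{x}{3}$ ($N{\left(x \right)} = \frac{x 1 + 4}{3} = \frac{x + 4}{3} = \frac{4 + x}{3} = \frac{4}{3} + \frac{x}{3}$)
$N{\left(9 \right)} + 23 \left(-2\right) = \left(\frac{4}{3} + \frac{1}{3} \cdot 9\right) + 23 \left(-2\right) = \left(\frac{4}{3} + 3\right) - 46 = \frac{13}{3} - 46 = - \frac{125}{3}$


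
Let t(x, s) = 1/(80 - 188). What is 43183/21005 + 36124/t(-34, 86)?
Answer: -81948695777/21005 ≈ -3.9014e+6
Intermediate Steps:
t(x, s) = -1/108 (t(x, s) = 1/(-108) = -1/108)
43183/21005 + 36124/t(-34, 86) = 43183/21005 + 36124/(-1/108) = 43183*(1/21005) + 36124*(-108) = 43183/21005 - 3901392 = -81948695777/21005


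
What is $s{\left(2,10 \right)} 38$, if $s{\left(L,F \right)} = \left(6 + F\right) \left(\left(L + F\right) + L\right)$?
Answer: $8512$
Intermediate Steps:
$s{\left(L,F \right)} = \left(6 + F\right) \left(F + 2 L\right)$ ($s{\left(L,F \right)} = \left(6 + F\right) \left(\left(F + L\right) + L\right) = \left(6 + F\right) \left(F + 2 L\right)$)
$s{\left(2,10 \right)} 38 = \left(10^{2} + 6 \cdot 10 + 12 \cdot 2 + 2 \cdot 10 \cdot 2\right) 38 = \left(100 + 60 + 24 + 40\right) 38 = 224 \cdot 38 = 8512$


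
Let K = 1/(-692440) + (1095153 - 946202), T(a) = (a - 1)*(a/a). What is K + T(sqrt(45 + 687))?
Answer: 103138937999/692440 + 2*sqrt(183) ≈ 1.4898e+5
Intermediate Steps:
T(a) = -1 + a (T(a) = (-1 + a)*1 = -1 + a)
K = 103139630439/692440 (K = -1/692440 + 148951 = 103139630439/692440 ≈ 1.4895e+5)
K + T(sqrt(45 + 687)) = 103139630439/692440 + (-1 + sqrt(45 + 687)) = 103139630439/692440 + (-1 + sqrt(732)) = 103139630439/692440 + (-1 + 2*sqrt(183)) = 103138937999/692440 + 2*sqrt(183)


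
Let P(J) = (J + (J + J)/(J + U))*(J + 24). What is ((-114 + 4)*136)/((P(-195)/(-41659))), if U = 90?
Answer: 4362530480/228969 ≈ 19053.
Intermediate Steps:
P(J) = (24 + J)*(J + 2*J/(90 + J)) (P(J) = (J + (J + J)/(J + 90))*(J + 24) = (J + (2*J)/(90 + J))*(24 + J) = (J + 2*J/(90 + J))*(24 + J) = (24 + J)*(J + 2*J/(90 + J)))
((-114 + 4)*136)/((P(-195)/(-41659))) = ((-114 + 4)*136)/((-195*(2208 + (-195)**2 + 116*(-195))/(90 - 195)/(-41659))) = (-110*136)/((-195*(2208 + 38025 - 22620)/(-105)*(-1/41659))) = -14960/(-195*(-1/105)*17613*(-1/41659)) = -14960/((228969/7)*(-1/41659)) = -14960/(-228969/291613) = -14960*(-291613/228969) = 4362530480/228969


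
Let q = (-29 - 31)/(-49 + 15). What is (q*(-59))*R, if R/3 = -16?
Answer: 84960/17 ≈ 4997.6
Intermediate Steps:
R = -48 (R = 3*(-16) = -48)
q = 30/17 (q = -60/(-34) = -60*(-1/34) = 30/17 ≈ 1.7647)
(q*(-59))*R = ((30/17)*(-59))*(-48) = -1770/17*(-48) = 84960/17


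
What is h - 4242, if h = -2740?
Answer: -6982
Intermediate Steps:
h - 4242 = -2740 - 4242 = -6982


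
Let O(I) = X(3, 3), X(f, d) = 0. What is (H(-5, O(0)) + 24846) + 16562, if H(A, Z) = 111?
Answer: 41519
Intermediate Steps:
O(I) = 0
(H(-5, O(0)) + 24846) + 16562 = (111 + 24846) + 16562 = 24957 + 16562 = 41519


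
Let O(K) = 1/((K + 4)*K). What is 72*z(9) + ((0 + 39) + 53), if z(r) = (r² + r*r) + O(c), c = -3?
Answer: 11732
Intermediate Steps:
O(K) = 1/(K*(4 + K)) (O(K) = 1/((4 + K)*K) = 1/(K*(4 + K)))
z(r) = -⅓ + 2*r² (z(r) = (r² + r*r) + 1/((-3)*(4 - 3)) = (r² + r²) - ⅓/1 = 2*r² - ⅓*1 = 2*r² - ⅓ = -⅓ + 2*r²)
72*z(9) + ((0 + 39) + 53) = 72*(-⅓ + 2*9²) + ((0 + 39) + 53) = 72*(-⅓ + 2*81) + (39 + 53) = 72*(-⅓ + 162) + 92 = 72*(485/3) + 92 = 11640 + 92 = 11732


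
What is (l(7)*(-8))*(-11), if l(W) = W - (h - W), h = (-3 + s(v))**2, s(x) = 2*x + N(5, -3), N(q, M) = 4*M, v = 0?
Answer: -18568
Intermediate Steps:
s(x) = -12 + 2*x (s(x) = 2*x + 4*(-3) = 2*x - 12 = -12 + 2*x)
h = 225 (h = (-3 + (-12 + 2*0))**2 = (-3 + (-12 + 0))**2 = (-3 - 12)**2 = (-15)**2 = 225)
l(W) = -225 + 2*W (l(W) = W - (225 - W) = W + (-225 + W) = -225 + 2*W)
(l(7)*(-8))*(-11) = ((-225 + 2*7)*(-8))*(-11) = ((-225 + 14)*(-8))*(-11) = -211*(-8)*(-11) = 1688*(-11) = -18568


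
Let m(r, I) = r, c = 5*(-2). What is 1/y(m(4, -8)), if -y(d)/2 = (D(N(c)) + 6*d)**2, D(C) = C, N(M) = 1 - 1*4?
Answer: -1/882 ≈ -0.0011338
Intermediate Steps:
c = -10
N(M) = -3 (N(M) = 1 - 4 = -3)
y(d) = -2*(-3 + 6*d)**2
1/y(m(4, -8)) = 1/(-18*(-1 + 2*4)**2) = 1/(-18*(-1 + 8)**2) = 1/(-18*7**2) = 1/(-18*49) = 1/(-882) = -1/882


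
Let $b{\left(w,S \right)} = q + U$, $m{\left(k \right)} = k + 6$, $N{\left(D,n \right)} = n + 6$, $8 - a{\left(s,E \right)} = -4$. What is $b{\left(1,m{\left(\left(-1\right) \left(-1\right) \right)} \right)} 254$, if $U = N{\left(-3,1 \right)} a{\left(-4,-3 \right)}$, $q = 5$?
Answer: $22606$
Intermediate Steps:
$a{\left(s,E \right)} = 12$ ($a{\left(s,E \right)} = 8 - -4 = 8 + 4 = 12$)
$N{\left(D,n \right)} = 6 + n$
$U = 84$ ($U = \left(6 + 1\right) 12 = 7 \cdot 12 = 84$)
$m{\left(k \right)} = 6 + k$
$b{\left(w,S \right)} = 89$ ($b{\left(w,S \right)} = 5 + 84 = 89$)
$b{\left(1,m{\left(\left(-1\right) \left(-1\right) \right)} \right)} 254 = 89 \cdot 254 = 22606$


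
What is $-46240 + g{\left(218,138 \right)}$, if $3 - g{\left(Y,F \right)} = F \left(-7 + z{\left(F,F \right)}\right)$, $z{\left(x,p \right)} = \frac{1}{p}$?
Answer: $-45272$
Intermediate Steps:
$g{\left(Y,F \right)} = 3 - F \left(-7 + \frac{1}{F}\right)$
$-46240 + g{\left(218,138 \right)} = -46240 + \left(2 + 7 \cdot 138\right) = -46240 + \left(2 + 966\right) = -46240 + 968 = -45272$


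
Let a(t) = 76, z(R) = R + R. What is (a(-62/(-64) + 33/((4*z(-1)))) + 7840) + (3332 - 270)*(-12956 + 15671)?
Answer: 8321246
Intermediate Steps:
z(R) = 2*R
(a(-62/(-64) + 33/((4*z(-1)))) + 7840) + (3332 - 270)*(-12956 + 15671) = (76 + 7840) + (3332 - 270)*(-12956 + 15671) = 7916 + 3062*2715 = 7916 + 8313330 = 8321246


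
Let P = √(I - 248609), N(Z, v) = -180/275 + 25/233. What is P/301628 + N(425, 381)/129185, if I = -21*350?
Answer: -7013/1655505775 + I*√255959/301628 ≈ -4.2362e-6 + 0.0016773*I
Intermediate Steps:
N(Z, v) = -7013/12815 (N(Z, v) = -180*1/275 + 25*(1/233) = -36/55 + 25/233 = -7013/12815)
I = -7350
P = I*√255959 (P = √(-7350 - 248609) = √(-255959) = I*√255959 ≈ 505.92*I)
P/301628 + N(425, 381)/129185 = (I*√255959)/301628 - 7013/12815/129185 = (I*√255959)*(1/301628) - 7013/12815*1/129185 = I*√255959/301628 - 7013/1655505775 = -7013/1655505775 + I*√255959/301628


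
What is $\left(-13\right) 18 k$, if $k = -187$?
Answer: $43758$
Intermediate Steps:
$\left(-13\right) 18 k = \left(-13\right) 18 \left(-187\right) = \left(-234\right) \left(-187\right) = 43758$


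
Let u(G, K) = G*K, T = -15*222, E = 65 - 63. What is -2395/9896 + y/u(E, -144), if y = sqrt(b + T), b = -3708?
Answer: -2395/9896 - I*sqrt(782)/96 ≈ -0.24202 - 0.29129*I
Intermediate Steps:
E = 2
T = -3330
y = 3*I*sqrt(782) (y = sqrt(-3708 - 3330) = sqrt(-7038) = 3*I*sqrt(782) ≈ 83.893*I)
-2395/9896 + y/u(E, -144) = -2395/9896 + (3*I*sqrt(782))/((2*(-144))) = -2395*1/9896 + (3*I*sqrt(782))/(-288) = -2395/9896 + (3*I*sqrt(782))*(-1/288) = -2395/9896 - I*sqrt(782)/96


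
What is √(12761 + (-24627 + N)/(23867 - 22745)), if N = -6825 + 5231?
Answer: √16035198762/1122 ≈ 112.86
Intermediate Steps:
N = -1594
√(12761 + (-24627 + N)/(23867 - 22745)) = √(12761 + (-24627 - 1594)/(23867 - 22745)) = √(12761 - 26221/1122) = √(14291621/1122) = √16035198762/1122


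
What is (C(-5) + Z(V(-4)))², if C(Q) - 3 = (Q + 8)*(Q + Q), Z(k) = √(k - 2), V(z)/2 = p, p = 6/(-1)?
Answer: (27 - I*√14)² ≈ 715.0 - 202.05*I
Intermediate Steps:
p = -6 (p = 6*(-1) = -6)
V(z) = -12 (V(z) = 2*(-6) = -12)
Z(k) = √(-2 + k)
C(Q) = 3 + 2*Q*(8 + Q) (C(Q) = 3 + (Q + 8)*(Q + Q) = 3 + (8 + Q)*(2*Q) = 3 + 2*Q*(8 + Q))
(C(-5) + Z(V(-4)))² = ((3 + 2*(-5)² + 16*(-5)) + √(-2 - 12))² = ((3 + 2*25 - 80) + √(-14))² = ((3 + 50 - 80) + I*√14)² = (-27 + I*√14)²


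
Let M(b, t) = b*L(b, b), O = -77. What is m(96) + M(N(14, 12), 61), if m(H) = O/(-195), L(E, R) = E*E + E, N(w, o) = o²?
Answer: 586310477/195 ≈ 3.0067e+6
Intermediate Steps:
L(E, R) = E + E² (L(E, R) = E² + E = E + E²)
M(b, t) = b²*(1 + b) (M(b, t) = b*(b*(1 + b)) = b²*(1 + b))
m(H) = 77/195 (m(H) = -77/(-195) = -77*(-1/195) = 77/195)
m(96) + M(N(14, 12), 61) = 77/195 + (12²)²*(1 + 12²) = 77/195 + 144²*(1 + 144) = 77/195 + 20736*145 = 77/195 + 3006720 = 586310477/195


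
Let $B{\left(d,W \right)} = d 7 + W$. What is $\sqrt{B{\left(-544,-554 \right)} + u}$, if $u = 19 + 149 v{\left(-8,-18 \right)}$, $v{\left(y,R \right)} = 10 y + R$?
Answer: $3 i \sqrt{2105} \approx 137.64 i$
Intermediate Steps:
$B{\left(d,W \right)} = W + 7 d$ ($B{\left(d,W \right)} = 7 d + W = W + 7 d$)
$v{\left(y,R \right)} = R + 10 y$
$u = -14583$ ($u = 19 + 149 \left(-18 + 10 \left(-8\right)\right) = 19 + 149 \left(-18 - 80\right) = 19 + 149 \left(-98\right) = 19 - 14602 = -14583$)
$\sqrt{B{\left(-544,-554 \right)} + u} = \sqrt{\left(-554 + 7 \left(-544\right)\right) - 14583} = \sqrt{\left(-554 - 3808\right) - 14583} = \sqrt{-4362 - 14583} = \sqrt{-18945} = 3 i \sqrt{2105}$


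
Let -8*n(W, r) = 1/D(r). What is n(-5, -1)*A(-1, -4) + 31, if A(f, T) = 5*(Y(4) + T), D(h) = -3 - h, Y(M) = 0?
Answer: 119/4 ≈ 29.750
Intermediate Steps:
A(f, T) = 5*T (A(f, T) = 5*(0 + T) = 5*T)
n(W, r) = -1/(8*(-3 - r))
n(-5, -1)*A(-1, -4) + 31 = (1/(8*(3 - 1)))*(5*(-4)) + 31 = ((1/8)/2)*(-20) + 31 = ((1/8)*(1/2))*(-20) + 31 = (1/16)*(-20) + 31 = -5/4 + 31 = 119/4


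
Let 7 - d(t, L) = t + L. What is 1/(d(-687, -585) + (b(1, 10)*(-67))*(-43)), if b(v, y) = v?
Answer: 1/4160 ≈ 0.00024038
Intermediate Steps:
d(t, L) = 7 - L - t (d(t, L) = 7 - (t + L) = 7 - (L + t) = 7 + (-L - t) = 7 - L - t)
1/(d(-687, -585) + (b(1, 10)*(-67))*(-43)) = 1/((7 - 1*(-585) - 1*(-687)) + (1*(-67))*(-43)) = 1/((7 + 585 + 687) - 67*(-43)) = 1/(1279 + 2881) = 1/4160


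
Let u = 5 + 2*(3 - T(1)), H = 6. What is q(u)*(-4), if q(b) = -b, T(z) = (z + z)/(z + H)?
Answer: 292/7 ≈ 41.714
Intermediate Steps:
T(z) = 2*z/(6 + z) (T(z) = (z + z)/(z + 6) = (2*z)/(6 + z) = 2*z/(6 + z))
u = 73/7 (u = 5 + 2*(3 - 2/(6 + 1)) = 5 + 2*(3 - 2/7) = 5 + 2*(19/7) = 5 + 38/7 = 73/7 ≈ 10.429)
q(u)*(-4) = -1*73/7*(-4) = -73/7*(-4) = 292/7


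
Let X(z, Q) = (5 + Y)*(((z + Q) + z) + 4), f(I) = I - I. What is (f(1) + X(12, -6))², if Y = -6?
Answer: 484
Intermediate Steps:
f(I) = 0
X(z, Q) = -4 - Q - 2*z (X(z, Q) = (5 - 6)*(((z + Q) + z) + 4) = -(((Q + z) + z) + 4) = -((Q + 2*z) + 4) = -(4 + Q + 2*z) = -4 - Q - 2*z)
(f(1) + X(12, -6))² = (0 + (-4 - 1*(-6) - 2*12))² = (0 + (-4 + 6 - 24))² = (0 - 22)² = (-22)² = 484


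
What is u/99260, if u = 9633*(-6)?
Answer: -28899/49630 ≈ -0.58229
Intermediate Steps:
u = -57798
u/99260 = -57798/99260 = -57798*1/99260 = -28899/49630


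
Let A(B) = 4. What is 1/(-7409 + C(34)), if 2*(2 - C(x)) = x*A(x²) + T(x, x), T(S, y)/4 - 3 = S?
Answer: -1/7549 ≈ -0.00013247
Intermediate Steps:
T(S, y) = 12 + 4*S
C(x) = -4 - 4*x (C(x) = 2 - (x*4 + (12 + 4*x))/2 = 2 - (4*x + (12 + 4*x))/2 = 2 - (12 + 8*x)/2 = 2 + (-6 - 4*x) = -4 - 4*x)
1/(-7409 + C(34)) = 1/(-7409 + (-4 - 4*34)) = 1/(-7409 + (-4 - 136)) = 1/(-7409 - 140) = 1/(-7549) = -1/7549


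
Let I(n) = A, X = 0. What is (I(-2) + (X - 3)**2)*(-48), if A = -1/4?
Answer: -420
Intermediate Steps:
A = -1/4 (A = -1*1/4 = -1/4 ≈ -0.25000)
I(n) = -1/4
(I(-2) + (X - 3)**2)*(-48) = (-1/4 + (0 - 3)**2)*(-48) = (-1/4 + (-3)**2)*(-48) = (-1/4 + 9)*(-48) = (35/4)*(-48) = -420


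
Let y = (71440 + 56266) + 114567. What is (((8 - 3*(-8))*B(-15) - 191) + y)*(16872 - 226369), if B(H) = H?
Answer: -50614894194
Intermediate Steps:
y = 242273 (y = 127706 + 114567 = 242273)
(((8 - 3*(-8))*B(-15) - 191) + y)*(16872 - 226369) = (((8 - 3*(-8))*(-15) - 191) + 242273)*(16872 - 226369) = (((8 + 24)*(-15) - 191) + 242273)*(-209497) = ((32*(-15) - 191) + 242273)*(-209497) = ((-480 - 191) + 242273)*(-209497) = (-671 + 242273)*(-209497) = 241602*(-209497) = -50614894194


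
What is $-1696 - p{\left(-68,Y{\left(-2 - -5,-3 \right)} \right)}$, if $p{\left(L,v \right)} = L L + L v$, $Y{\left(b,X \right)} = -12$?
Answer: $-7136$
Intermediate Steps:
$p{\left(L,v \right)} = L^{2} + L v$
$-1696 - p{\left(-68,Y{\left(-2 - -5,-3 \right)} \right)} = -1696 - - 68 \left(-68 - 12\right) = -1696 - \left(-68\right) \left(-80\right) = -1696 - 5440 = -7136$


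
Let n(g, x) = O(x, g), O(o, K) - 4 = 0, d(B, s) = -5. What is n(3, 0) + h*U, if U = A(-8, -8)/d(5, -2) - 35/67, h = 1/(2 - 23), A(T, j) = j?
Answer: 27779/7035 ≈ 3.9487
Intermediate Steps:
O(o, K) = 4 (O(o, K) = 4 + 0 = 4)
n(g, x) = 4
h = -1/21 (h = 1/(-21) = -1/21 ≈ -0.047619)
U = 361/335 (U = -8/(-5) - 35/67 = -8*(-⅕) - 35*1/67 = 8/5 - 35/67 = 361/335 ≈ 1.0776)
n(3, 0) + h*U = 4 - 1/21*361/335 = 4 - 361/7035 = 27779/7035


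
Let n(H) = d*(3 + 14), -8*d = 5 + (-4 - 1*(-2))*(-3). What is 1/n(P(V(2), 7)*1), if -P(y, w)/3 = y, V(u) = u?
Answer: -8/187 ≈ -0.042781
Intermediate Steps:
P(y, w) = -3*y
d = -11/8 (d = -(5 + (-4 - 1*(-2))*(-3))/8 = -(5 + (-4 + 2)*(-3))/8 = -(5 - 2*(-3))/8 = -(5 + 6)/8 = -⅛*11 = -11/8 ≈ -1.3750)
n(H) = -187/8 (n(H) = -11*(3 + 14)/8 = -11/8*17 = -187/8)
1/n(P(V(2), 7)*1) = 1/(-187/8) = -8/187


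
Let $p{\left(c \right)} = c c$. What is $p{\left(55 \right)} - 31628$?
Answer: $-28603$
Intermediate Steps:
$p{\left(c \right)} = c^{2}$
$p{\left(55 \right)} - 31628 = 55^{2} - 31628 = 3025 - 31628 = -28603$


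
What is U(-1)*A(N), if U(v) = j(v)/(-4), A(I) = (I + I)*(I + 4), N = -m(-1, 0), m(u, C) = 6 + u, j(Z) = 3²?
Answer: -45/2 ≈ -22.500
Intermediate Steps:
j(Z) = 9
N = -5 (N = -(6 - 1) = -1*5 = -5)
A(I) = 2*I*(4 + I) (A(I) = (2*I)*(4 + I) = 2*I*(4 + I))
U(v) = -9/4 (U(v) = 9/(-4) = 9*(-¼) = -9/4)
U(-1)*A(N) = -9*(-5)*(4 - 5)/2 = -9*(-5)*(-1)/2 = -9/4*10 = -45/2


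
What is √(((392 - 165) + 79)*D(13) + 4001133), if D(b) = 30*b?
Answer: √4120473 ≈ 2029.9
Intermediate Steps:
√(((392 - 165) + 79)*D(13) + 4001133) = √(((392 - 165) + 79)*(30*13) + 4001133) = √((227 + 79)*390 + 4001133) = √(306*390 + 4001133) = √(119340 + 4001133) = √4120473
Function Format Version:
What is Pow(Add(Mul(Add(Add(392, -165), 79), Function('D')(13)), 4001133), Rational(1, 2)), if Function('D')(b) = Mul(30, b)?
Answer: Pow(4120473, Rational(1, 2)) ≈ 2029.9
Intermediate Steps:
Pow(Add(Mul(Add(Add(392, -165), 79), Function('D')(13)), 4001133), Rational(1, 2)) = Pow(Add(Mul(Add(Add(392, -165), 79), Mul(30, 13)), 4001133), Rational(1, 2)) = Pow(Add(Mul(Add(227, 79), 390), 4001133), Rational(1, 2)) = Pow(Add(Mul(306, 390), 4001133), Rational(1, 2)) = Pow(Add(119340, 4001133), Rational(1, 2)) = Pow(4120473, Rational(1, 2))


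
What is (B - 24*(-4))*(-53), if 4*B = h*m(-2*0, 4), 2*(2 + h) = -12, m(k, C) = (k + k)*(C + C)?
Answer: -5088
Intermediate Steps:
m(k, C) = 4*C*k (m(k, C) = (2*k)*(2*C) = 4*C*k)
h = -8 (h = -2 + (½)*(-12) = -2 - 6 = -8)
B = 0 (B = (-32*4*(-2*0))/4 = (-32*4*0)/4 = (-8*0)/4 = (¼)*0 = 0)
(B - 24*(-4))*(-53) = (0 - 24*(-4))*(-53) = (0 + 96)*(-53) = 96*(-53) = -5088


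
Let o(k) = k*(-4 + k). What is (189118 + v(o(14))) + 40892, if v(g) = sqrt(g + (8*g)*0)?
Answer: 230010 + 2*sqrt(35) ≈ 2.3002e+5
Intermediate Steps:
v(g) = sqrt(g) (v(g) = sqrt(g + 0) = sqrt(g))
(189118 + v(o(14))) + 40892 = (189118 + sqrt(14*(-4 + 14))) + 40892 = (189118 + sqrt(14*10)) + 40892 = (189118 + sqrt(140)) + 40892 = (189118 + 2*sqrt(35)) + 40892 = 230010 + 2*sqrt(35)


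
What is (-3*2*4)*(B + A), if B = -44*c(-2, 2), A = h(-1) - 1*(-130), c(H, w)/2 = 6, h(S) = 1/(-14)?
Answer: 66876/7 ≈ 9553.7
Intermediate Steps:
h(S) = -1/14
c(H, w) = 12 (c(H, w) = 2*6 = 12)
A = 1819/14 (A = -1/14 - 1*(-130) = -1/14 + 130 = 1819/14 ≈ 129.93)
B = -528 (B = -44*12 = -528)
(-3*2*4)*(B + A) = (-3*2*4)*(-528 + 1819/14) = -6*4*(-5573/14) = -24*(-5573/14) = 66876/7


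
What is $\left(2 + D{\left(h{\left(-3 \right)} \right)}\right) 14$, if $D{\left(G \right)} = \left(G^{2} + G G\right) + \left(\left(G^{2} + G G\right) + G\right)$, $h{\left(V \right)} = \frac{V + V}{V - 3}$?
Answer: $98$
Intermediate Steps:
$h{\left(V \right)} = \frac{2 V}{-3 + V}$
$D{\left(G \right)} = G + 4 G^{2}$ ($D{\left(G \right)} = \left(G^{2} + G^{2}\right) + \left(\left(G^{2} + G^{2}\right) + G\right) = 2 G^{2} + \left(2 G^{2} + G\right) = 2 G^{2} + \left(G + 2 G^{2}\right) = G + 4 G^{2}$)
$\left(2 + D{\left(h{\left(-3 \right)} \right)}\right) 14 = \left(2 + 2 \left(-3\right) \frac{1}{-3 - 3} \left(1 + 4 \cdot 2 \left(-3\right) \frac{1}{-3 - 3}\right)\right) 14 = \left(2 + 2 \left(-3\right) \frac{1}{-6} \left(1 + 4 \cdot 2 \left(-3\right) \frac{1}{-6}\right)\right) 14 = \left(2 + 2 \left(-3\right) \left(- \frac{1}{6}\right) \left(1 + 4 \cdot 2 \left(-3\right) \left(- \frac{1}{6}\right)\right)\right) 14 = \left(2 + 1 \left(1 + 4 \cdot 1\right)\right) 14 = \left(2 + 1 \left(1 + 4\right)\right) 14 = \left(2 + 1 \cdot 5\right) 14 = \left(2 + 5\right) 14 = 7 \cdot 14 = 98$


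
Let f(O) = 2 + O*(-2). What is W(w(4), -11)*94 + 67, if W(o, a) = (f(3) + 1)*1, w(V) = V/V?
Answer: -215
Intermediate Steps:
f(O) = 2 - 2*O
w(V) = 1
W(o, a) = -3 (W(o, a) = ((2 - 2*3) + 1)*1 = ((2 - 6) + 1)*1 = (-4 + 1)*1 = -3*1 = -3)
W(w(4), -11)*94 + 67 = -3*94 + 67 = -282 + 67 = -215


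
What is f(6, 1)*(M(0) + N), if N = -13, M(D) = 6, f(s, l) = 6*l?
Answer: -42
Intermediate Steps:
f(6, 1)*(M(0) + N) = (6*1)*(6 - 13) = 6*(-7) = -42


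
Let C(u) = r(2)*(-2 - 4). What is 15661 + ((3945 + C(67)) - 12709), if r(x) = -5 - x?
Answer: 6939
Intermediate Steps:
C(u) = 42 (C(u) = (-5 - 1*2)*(-2 - 4) = (-5 - 2)*(-6) = -7*(-6) = 42)
15661 + ((3945 + C(67)) - 12709) = 15661 + ((3945 + 42) - 12709) = 15661 + (3987 - 12709) = 15661 - 8722 = 6939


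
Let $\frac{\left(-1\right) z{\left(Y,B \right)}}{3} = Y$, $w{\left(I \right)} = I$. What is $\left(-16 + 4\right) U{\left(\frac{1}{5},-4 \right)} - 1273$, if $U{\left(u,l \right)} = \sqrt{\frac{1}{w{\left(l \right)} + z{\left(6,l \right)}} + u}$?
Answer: $-1273 - \frac{6 \sqrt{1870}}{55} \approx -1277.7$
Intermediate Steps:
$z{\left(Y,B \right)} = - 3 Y$
$U{\left(u,l \right)} = \sqrt{u + \frac{1}{-18 + l}}$ ($U{\left(u,l \right)} = \sqrt{\frac{1}{l - 18} + u} = \sqrt{\frac{1}{-18 + l} + u} = \sqrt{u + \frac{1}{-18 + l}}$)
$\left(-16 + 4\right) U{\left(\frac{1}{5},-4 \right)} - 1273 = \left(-16 + 4\right) \sqrt{\frac{1 + \frac{-18 - 4}{5}}{-18 - 4}} - 1273 = - 12 \sqrt{\frac{1 + \frac{1}{5} \left(-22\right)}{-22}} - 1273 = - 12 \sqrt{- \frac{1 - \frac{22}{5}}{22}} - 1273 = - 12 \sqrt{\left(- \frac{1}{22}\right) \left(- \frac{17}{5}\right)} - 1273 = - 12 \sqrt{\frac{17}{110}} - 1273 = - 12 \frac{\sqrt{1870}}{110} - 1273 = - \frac{6 \sqrt{1870}}{55} - 1273 = -1273 - \frac{6 \sqrt{1870}}{55}$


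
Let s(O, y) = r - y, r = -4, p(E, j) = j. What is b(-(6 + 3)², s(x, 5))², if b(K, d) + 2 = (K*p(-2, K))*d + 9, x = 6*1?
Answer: 3485957764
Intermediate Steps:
x = 6
s(O, y) = -4 - y
b(K, d) = 7 + d*K² (b(K, d) = -2 + ((K*K)*d + 9) = -2 + (K²*d + 9) = -2 + (d*K² + 9) = -2 + (9 + d*K²) = 7 + d*K²)
b(-(6 + 3)², s(x, 5))² = (7 + (-4 - 1*5)*(-(6 + 3)²)²)² = (7 + (-4 - 5)*(-1*9²)²)² = (7 - 9*(-1*81)²)² = (7 - 9*(-81)²)² = (7 - 9*6561)² = (7 - 59049)² = (-59042)² = 3485957764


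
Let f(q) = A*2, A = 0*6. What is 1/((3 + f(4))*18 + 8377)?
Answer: 1/8431 ≈ 0.00011861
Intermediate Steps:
A = 0
f(q) = 0 (f(q) = 0*2 = 0)
1/((3 + f(4))*18 + 8377) = 1/((3 + 0)*18 + 8377) = 1/(3*18 + 8377) = 1/(54 + 8377) = 1/8431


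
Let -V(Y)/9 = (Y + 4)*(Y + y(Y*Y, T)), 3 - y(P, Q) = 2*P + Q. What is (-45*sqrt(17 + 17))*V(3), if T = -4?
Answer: -22680*sqrt(34) ≈ -1.3225e+5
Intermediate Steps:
y(P, Q) = 3 - Q - 2*P (y(P, Q) = 3 - (2*P + Q) = 3 - (Q + 2*P) = 3 + (-Q - 2*P) = 3 - Q - 2*P)
V(Y) = -9*(4 + Y)*(7 + Y - 2*Y**2) (V(Y) = -9*(Y + 4)*(Y + (3 - 1*(-4) - 2*Y*Y)) = -9*(4 + Y)*(Y + (3 + 4 - 2*Y**2)) = -9*(4 + Y)*(Y + (7 - 2*Y**2)) = -9*(4 + Y)*(7 + Y - 2*Y**2))
(-45*sqrt(17 + 17))*V(3) = (-45*sqrt(17 + 17))*(-252 - 99*3 + 18*3**3 + 63*3**2) = (-45*sqrt(34))*(-252 - 297 + 18*27 + 63*9) = (-45*sqrt(34))*(-252 - 297 + 486 + 567) = -45*sqrt(34)*504 = -22680*sqrt(34)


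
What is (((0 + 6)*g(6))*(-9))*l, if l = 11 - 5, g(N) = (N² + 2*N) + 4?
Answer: -16848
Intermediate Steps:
g(N) = 4 + N² + 2*N
l = 6
(((0 + 6)*g(6))*(-9))*l = (((0 + 6)*(4 + 6² + 2*6))*(-9))*6 = ((6*(4 + 36 + 12))*(-9))*6 = ((6*52)*(-9))*6 = (312*(-9))*6 = -2808*6 = -16848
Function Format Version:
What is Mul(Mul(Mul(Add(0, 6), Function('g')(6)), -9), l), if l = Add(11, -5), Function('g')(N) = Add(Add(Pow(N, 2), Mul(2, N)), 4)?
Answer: -16848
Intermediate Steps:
Function('g')(N) = Add(4, Pow(N, 2), Mul(2, N))
l = 6
Mul(Mul(Mul(Add(0, 6), Function('g')(6)), -9), l) = Mul(Mul(Mul(Add(0, 6), Add(4, Pow(6, 2), Mul(2, 6))), -9), 6) = Mul(Mul(Mul(6, Add(4, 36, 12)), -9), 6) = Mul(Mul(Mul(6, 52), -9), 6) = Mul(Mul(312, -9), 6) = Mul(-2808, 6) = -16848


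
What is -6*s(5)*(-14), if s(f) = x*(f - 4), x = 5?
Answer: 420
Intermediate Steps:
s(f) = -20 + 5*f (s(f) = 5*(f - 4) = 5*(-4 + f) = -20 + 5*f)
-6*s(5)*(-14) = -6*(-20 + 5*5)*(-14) = -6*(-20 + 25)*(-14) = -6*5*(-14) = -30*(-14) = 420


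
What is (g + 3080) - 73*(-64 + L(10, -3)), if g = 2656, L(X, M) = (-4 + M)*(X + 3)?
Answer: 17051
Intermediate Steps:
L(X, M) = (-4 + M)*(3 + X)
(g + 3080) - 73*(-64 + L(10, -3)) = (2656 + 3080) - 73*(-64 + (-12 - 4*10 + 3*(-3) - 3*10)) = 5736 - 73*(-64 + (-12 - 40 - 9 - 30)) = 5736 - 73*(-64 - 91) = 5736 - 73*(-155) = 5736 + 11315 = 17051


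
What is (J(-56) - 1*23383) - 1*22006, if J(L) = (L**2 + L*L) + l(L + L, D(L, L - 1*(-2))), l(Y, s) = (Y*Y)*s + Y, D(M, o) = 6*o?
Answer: -4103485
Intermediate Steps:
l(Y, s) = Y + s*Y**2 (l(Y, s) = Y**2*s + Y = s*Y**2 + Y = Y + s*Y**2)
J(L) = 2*L**2 + 2*L*(1 + 2*L*(12 + 6*L)) (J(L) = (L**2 + L*L) + (L + L)*(1 + (L + L)*(6*(L - 1*(-2)))) = (L**2 + L**2) + (2*L)*(1 + (2*L)*(6*(L + 2))) = 2*L**2 + (2*L)*(1 + (2*L)*(6*(2 + L))) = 2*L**2 + (2*L)*(1 + (2*L)*(12 + 6*L)) = 2*L**2 + (2*L)*(1 + 2*L*(12 + 6*L)) = 2*L**2 + 2*L*(1 + 2*L*(12 + 6*L)))
(J(-56) - 1*23383) - 1*22006 = (2*(-56)*(1 - 56 + 12*(-56)*(2 - 56)) - 1*23383) - 1*22006 = (2*(-56)*(1 - 56 + 12*(-56)*(-54)) - 23383) - 22006 = (2*(-56)*(1 - 56 + 36288) - 23383) - 22006 = (2*(-56)*36233 - 23383) - 22006 = (-4058096 - 23383) - 22006 = -4081479 - 22006 = -4103485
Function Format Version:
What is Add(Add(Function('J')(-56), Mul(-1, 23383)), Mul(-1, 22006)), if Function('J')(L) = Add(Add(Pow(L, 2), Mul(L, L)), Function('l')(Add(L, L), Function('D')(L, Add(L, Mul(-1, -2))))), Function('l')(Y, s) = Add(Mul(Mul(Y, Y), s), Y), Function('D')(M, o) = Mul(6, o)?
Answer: -4103485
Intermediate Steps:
Function('l')(Y, s) = Add(Y, Mul(s, Pow(Y, 2))) (Function('l')(Y, s) = Add(Mul(Pow(Y, 2), s), Y) = Add(Mul(s, Pow(Y, 2)), Y) = Add(Y, Mul(s, Pow(Y, 2))))
Function('J')(L) = Add(Mul(2, Pow(L, 2)), Mul(2, L, Add(1, Mul(2, L, Add(12, Mul(6, L)))))) (Function('J')(L) = Add(Add(Pow(L, 2), Mul(L, L)), Mul(Add(L, L), Add(1, Mul(Add(L, L), Mul(6, Add(L, Mul(-1, -2))))))) = Add(Add(Pow(L, 2), Pow(L, 2)), Mul(Mul(2, L), Add(1, Mul(Mul(2, L), Mul(6, Add(L, 2)))))) = Add(Mul(2, Pow(L, 2)), Mul(Mul(2, L), Add(1, Mul(Mul(2, L), Mul(6, Add(2, L)))))) = Add(Mul(2, Pow(L, 2)), Mul(Mul(2, L), Add(1, Mul(Mul(2, L), Add(12, Mul(6, L)))))) = Add(Mul(2, Pow(L, 2)), Mul(Mul(2, L), Add(1, Mul(2, L, Add(12, Mul(6, L)))))) = Add(Mul(2, Pow(L, 2)), Mul(2, L, Add(1, Mul(2, L, Add(12, Mul(6, L)))))))
Add(Add(Function('J')(-56), Mul(-1, 23383)), Mul(-1, 22006)) = Add(Add(Mul(2, -56, Add(1, -56, Mul(12, -56, Add(2, -56)))), Mul(-1, 23383)), Mul(-1, 22006)) = Add(Add(Mul(2, -56, Add(1, -56, Mul(12, -56, -54))), -23383), -22006) = Add(Add(Mul(2, -56, Add(1, -56, 36288)), -23383), -22006) = Add(Add(Mul(2, -56, 36233), -23383), -22006) = Add(Add(-4058096, -23383), -22006) = Add(-4081479, -22006) = -4103485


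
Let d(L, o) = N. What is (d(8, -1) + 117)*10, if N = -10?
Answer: 1070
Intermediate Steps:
d(L, o) = -10
(d(8, -1) + 117)*10 = (-10 + 117)*10 = 107*10 = 1070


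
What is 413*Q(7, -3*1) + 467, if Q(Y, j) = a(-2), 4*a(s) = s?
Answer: 521/2 ≈ 260.50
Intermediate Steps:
a(s) = s/4
Q(Y, j) = -1/2 (Q(Y, j) = (1/4)*(-2) = -1/2)
413*Q(7, -3*1) + 467 = 413*(-1/2) + 467 = -413/2 + 467 = 521/2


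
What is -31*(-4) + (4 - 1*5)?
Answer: 123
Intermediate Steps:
-31*(-4) + (4 - 1*5) = 124 + (4 - 5) = 124 - 1 = 123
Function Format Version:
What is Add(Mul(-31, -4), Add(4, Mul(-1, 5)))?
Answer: 123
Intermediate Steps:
Add(Mul(-31, -4), Add(4, Mul(-1, 5))) = Add(124, Add(4, -5)) = Add(124, -1) = 123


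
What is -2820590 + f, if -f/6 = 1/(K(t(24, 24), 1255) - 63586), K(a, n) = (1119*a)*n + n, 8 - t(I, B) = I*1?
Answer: -21184371204028/7510617 ≈ -2.8206e+6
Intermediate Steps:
t(I, B) = 8 - I
K(a, n) = n + 1119*a*n (K(a, n) = 1119*a*n + n = n + 1119*a*n)
f = 2/7510617 (f = -6/(1255*(1 + 1119*(8 - 1*24)) - 63586) = -6/(1255*(1 + 1119*(8 - 24)) - 63586) = -6/(1255*(1 + 1119*(-16)) - 63586) = -6/(1255*(1 - 17904) - 63586) = -6/(1255*(-17903) - 63586) = -6/(-22468265 - 63586) = -6/(-22531851) = -6*(-1/22531851) = 2/7510617 ≈ 2.6629e-7)
-2820590 + f = -2820590 + 2/7510617 = -21184371204028/7510617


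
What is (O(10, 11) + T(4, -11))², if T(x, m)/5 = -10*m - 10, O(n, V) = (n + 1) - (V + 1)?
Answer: 249001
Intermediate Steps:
O(n, V) = n - V (O(n, V) = (1 + n) - (1 + V) = (1 + n) + (-1 - V) = n - V)
T(x, m) = -50 - 50*m (T(x, m) = 5*(-10*m - 10) = 5*(-10 - 10*m) = -50 - 50*m)
(O(10, 11) + T(4, -11))² = ((10 - 1*11) + (-50 - 50*(-11)))² = ((10 - 11) + (-50 + 550))² = (-1 + 500)² = 499² = 249001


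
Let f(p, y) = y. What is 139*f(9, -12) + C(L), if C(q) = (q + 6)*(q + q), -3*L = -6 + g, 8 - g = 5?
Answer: -1654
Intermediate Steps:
g = 3 (g = 8 - 1*5 = 8 - 5 = 3)
L = 1 (L = -(-6 + 3)/3 = -1/3*(-3) = 1)
C(q) = 2*q*(6 + q) (C(q) = (6 + q)*(2*q) = 2*q*(6 + q))
139*f(9, -12) + C(L) = 139*(-12) + 2*1*(6 + 1) = -1668 + 2*1*7 = -1668 + 14 = -1654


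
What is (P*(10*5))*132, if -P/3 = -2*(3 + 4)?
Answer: 277200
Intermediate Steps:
P = 42 (P = -(-6)*(3 + 4) = -(-6)*7 = -3*(-14) = 42)
(P*(10*5))*132 = (42*(10*5))*132 = (42*50)*132 = 2100*132 = 277200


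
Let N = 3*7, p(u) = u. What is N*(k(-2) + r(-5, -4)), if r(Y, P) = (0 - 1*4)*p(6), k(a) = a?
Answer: -546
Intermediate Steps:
r(Y, P) = -24 (r(Y, P) = (0 - 1*4)*6 = (0 - 4)*6 = -4*6 = -24)
N = 21
N*(k(-2) + r(-5, -4)) = 21*(-2 - 24) = 21*(-26) = -546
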